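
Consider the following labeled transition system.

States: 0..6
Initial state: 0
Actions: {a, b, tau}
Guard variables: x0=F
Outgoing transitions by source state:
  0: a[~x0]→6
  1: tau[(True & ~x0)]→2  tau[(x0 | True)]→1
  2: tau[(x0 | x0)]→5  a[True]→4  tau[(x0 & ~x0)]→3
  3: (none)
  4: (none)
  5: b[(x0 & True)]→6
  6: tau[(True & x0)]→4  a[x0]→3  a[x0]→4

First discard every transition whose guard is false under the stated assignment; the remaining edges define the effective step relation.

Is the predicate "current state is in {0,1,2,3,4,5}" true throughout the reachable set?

Allowed set {0,1,2,3,4,5}
Reachable = {0,6}
  0: safe
  6: VIOLATES
witness against invariant: a → 6

Answer: INVARIANT VIOLATED at state 6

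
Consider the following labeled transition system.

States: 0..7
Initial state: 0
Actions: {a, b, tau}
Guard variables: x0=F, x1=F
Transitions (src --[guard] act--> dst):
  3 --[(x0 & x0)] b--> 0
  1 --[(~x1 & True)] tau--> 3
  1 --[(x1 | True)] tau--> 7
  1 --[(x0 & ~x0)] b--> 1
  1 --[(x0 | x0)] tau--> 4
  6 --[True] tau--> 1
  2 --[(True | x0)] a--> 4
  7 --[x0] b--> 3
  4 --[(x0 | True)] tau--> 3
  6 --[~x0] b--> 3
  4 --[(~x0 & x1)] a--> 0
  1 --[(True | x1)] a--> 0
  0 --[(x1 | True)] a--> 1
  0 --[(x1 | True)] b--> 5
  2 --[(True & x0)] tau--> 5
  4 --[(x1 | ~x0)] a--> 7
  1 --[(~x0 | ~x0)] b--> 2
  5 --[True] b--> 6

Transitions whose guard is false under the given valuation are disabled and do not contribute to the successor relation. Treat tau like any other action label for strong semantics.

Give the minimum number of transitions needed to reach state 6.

Answer: 2

Working:
BFS to 6:
  Layer 0: {0}
  Layer 1: {1,5}
  Layer 2: {2,3,6,7}
6 enters at depth 2; path b·b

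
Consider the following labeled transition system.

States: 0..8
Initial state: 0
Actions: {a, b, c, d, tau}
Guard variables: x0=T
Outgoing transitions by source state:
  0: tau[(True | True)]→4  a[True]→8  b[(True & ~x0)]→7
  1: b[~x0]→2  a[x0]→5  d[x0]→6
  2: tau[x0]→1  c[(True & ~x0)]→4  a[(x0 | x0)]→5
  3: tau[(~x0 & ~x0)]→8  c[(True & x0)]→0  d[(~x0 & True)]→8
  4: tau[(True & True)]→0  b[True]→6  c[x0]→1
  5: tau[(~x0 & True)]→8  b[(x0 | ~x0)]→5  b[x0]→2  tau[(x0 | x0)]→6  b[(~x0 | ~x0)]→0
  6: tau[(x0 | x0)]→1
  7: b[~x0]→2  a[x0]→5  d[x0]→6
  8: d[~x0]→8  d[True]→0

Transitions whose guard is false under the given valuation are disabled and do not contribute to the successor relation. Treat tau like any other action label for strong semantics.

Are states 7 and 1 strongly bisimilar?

Answer: BISIMILAR

Trace:
Compute ~ classes (split until stable):
  P[0] = {{0,1,2,3,4,5,6,7,8}}
  P[1] = {{0,2},{1,7},{3},{4},{5},{6},{8}}
  P[2] = {{0},{1,7},{2},{3},{4},{5},{6},{8}}
stable after 3 split(s): 8 block(s)
7∈{1,7}, 1∈{1,7}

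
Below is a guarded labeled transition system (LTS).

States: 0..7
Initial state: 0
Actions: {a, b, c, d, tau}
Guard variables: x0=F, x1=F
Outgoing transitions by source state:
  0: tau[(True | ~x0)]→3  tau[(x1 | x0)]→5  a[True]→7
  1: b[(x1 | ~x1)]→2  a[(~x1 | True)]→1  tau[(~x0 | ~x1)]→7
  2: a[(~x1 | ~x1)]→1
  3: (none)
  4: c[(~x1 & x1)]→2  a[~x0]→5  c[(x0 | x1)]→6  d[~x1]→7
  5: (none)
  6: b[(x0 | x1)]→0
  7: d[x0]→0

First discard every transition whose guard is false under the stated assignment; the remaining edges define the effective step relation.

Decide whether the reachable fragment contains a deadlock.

Answer: DEADLOCK at state 3

Trace:
Reachable = {0,3,7}
  0: a→7  tau→3  [deg 2]
  3: ∅  [no exit]
  7: ∅  [no exit]
trace reaching 3: tau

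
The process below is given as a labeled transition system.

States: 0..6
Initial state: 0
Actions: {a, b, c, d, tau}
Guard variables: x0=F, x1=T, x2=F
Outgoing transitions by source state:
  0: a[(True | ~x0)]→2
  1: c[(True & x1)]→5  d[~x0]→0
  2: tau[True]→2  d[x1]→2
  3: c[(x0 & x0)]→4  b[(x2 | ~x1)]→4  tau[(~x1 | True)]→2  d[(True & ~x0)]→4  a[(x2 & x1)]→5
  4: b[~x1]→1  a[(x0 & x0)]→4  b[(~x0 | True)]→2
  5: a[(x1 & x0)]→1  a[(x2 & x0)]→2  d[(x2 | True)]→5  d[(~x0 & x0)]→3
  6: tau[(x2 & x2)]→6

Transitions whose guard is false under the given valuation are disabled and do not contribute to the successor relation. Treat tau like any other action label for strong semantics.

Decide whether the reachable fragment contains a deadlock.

Reachable = {0,2}
  0: a→2  [1 out]
  2: d→2  tau→2  [2 out]

Answer: DEADLOCK-FREE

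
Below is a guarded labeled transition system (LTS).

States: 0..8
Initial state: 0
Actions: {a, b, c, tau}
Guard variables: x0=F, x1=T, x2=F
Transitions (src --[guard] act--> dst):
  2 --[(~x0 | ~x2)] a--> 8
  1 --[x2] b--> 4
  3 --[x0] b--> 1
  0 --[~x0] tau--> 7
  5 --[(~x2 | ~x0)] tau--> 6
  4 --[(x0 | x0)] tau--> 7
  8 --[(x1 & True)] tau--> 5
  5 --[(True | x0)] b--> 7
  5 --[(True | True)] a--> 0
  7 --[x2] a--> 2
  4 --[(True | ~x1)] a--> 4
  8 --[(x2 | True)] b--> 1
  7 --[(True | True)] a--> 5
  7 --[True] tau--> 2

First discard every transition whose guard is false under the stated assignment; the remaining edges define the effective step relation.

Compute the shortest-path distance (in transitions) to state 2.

BFS to 2:
  L0 = {0}
  L1 = {7}
  L2 = {2,5}
2 enters at depth 2; path tau·tau

Answer: 2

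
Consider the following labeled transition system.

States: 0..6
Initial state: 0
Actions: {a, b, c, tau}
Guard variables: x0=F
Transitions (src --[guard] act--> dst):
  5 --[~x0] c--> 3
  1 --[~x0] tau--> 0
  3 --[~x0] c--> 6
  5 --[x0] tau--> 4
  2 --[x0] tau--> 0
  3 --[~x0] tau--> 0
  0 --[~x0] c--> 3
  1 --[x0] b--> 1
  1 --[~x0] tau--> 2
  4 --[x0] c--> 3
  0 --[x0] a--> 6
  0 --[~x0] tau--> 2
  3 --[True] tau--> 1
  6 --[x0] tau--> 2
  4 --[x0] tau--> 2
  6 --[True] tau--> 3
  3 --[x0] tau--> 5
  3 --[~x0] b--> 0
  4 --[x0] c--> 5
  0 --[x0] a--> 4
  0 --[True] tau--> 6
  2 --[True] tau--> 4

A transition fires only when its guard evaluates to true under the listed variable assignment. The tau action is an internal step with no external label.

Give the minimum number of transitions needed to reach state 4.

Layered search for 4:
  depth 0: {0}
  depth 1: {2,3,6}
  depth 2: {1,4}
4 enters at depth 2; path tau·tau

Answer: 2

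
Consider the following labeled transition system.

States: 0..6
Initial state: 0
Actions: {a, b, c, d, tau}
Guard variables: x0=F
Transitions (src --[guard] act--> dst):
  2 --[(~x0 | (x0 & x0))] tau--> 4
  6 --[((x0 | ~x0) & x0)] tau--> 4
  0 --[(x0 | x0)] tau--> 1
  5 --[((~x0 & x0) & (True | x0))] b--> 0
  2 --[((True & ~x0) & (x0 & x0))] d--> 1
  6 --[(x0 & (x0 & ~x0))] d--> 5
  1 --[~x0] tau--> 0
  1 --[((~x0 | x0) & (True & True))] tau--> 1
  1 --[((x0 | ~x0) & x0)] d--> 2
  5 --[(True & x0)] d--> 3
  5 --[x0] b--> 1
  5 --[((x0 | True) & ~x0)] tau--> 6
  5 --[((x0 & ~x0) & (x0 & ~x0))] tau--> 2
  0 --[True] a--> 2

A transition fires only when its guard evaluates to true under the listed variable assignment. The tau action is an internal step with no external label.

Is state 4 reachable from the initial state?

After dropping false guards: 5 live edges.
L0 = {0}
L1 = {2}  total {0,2}
L2 = {4}  total {0,2,4}
R = {0,2,4}
trace reaching 4: a·tau

Answer: REACHABLE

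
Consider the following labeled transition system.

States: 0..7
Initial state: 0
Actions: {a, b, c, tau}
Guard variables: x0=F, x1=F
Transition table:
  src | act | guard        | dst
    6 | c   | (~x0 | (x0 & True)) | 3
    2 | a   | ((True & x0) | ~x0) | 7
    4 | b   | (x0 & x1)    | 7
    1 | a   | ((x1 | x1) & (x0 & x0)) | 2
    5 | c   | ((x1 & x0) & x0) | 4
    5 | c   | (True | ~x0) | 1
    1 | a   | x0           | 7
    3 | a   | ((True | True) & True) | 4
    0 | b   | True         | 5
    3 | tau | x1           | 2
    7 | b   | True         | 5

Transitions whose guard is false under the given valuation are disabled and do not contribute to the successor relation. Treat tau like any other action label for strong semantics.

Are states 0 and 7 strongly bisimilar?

Compute ~ classes (split until stable):
  round 0: {{0,1,2,3,4,5,6,7}}
  round 1: {{0,7},{1,4},{2,3},{5,6}}
  round 2: {{0,7},{1,4},{2},{3},{5},{6}}
6 equivalence class(es) (converged in 3)
0∈{0,7}, 7∈{0,7}

Answer: BISIMILAR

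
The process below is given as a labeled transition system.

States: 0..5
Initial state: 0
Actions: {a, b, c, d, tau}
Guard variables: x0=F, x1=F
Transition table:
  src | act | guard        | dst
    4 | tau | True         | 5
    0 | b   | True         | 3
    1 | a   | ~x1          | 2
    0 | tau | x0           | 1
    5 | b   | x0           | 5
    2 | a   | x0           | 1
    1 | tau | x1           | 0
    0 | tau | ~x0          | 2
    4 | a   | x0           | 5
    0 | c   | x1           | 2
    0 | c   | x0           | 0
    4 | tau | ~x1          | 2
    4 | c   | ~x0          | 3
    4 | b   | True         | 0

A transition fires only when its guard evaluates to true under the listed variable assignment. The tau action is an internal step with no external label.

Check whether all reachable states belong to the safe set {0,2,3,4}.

Answer: INVARIANT HOLDS

Trace:
Safe = {0,2,3,4}
Reach set: {0,2,3}
  0: ✓
  2: ✓
  3: ✓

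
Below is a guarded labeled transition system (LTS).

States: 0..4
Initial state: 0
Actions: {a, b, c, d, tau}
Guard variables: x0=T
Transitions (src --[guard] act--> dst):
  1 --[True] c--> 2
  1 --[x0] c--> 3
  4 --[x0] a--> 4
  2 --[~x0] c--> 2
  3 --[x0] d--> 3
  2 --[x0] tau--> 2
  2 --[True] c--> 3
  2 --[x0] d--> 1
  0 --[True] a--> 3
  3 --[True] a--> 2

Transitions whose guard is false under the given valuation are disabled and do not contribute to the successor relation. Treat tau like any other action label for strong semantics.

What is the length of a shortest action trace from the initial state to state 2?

Answer: 2

Analysis:
Breadth-first toward 2:
  depth 0: {0}
  depth 1: {3}
  depth 2: {2}
2 enters at depth 2; path a·a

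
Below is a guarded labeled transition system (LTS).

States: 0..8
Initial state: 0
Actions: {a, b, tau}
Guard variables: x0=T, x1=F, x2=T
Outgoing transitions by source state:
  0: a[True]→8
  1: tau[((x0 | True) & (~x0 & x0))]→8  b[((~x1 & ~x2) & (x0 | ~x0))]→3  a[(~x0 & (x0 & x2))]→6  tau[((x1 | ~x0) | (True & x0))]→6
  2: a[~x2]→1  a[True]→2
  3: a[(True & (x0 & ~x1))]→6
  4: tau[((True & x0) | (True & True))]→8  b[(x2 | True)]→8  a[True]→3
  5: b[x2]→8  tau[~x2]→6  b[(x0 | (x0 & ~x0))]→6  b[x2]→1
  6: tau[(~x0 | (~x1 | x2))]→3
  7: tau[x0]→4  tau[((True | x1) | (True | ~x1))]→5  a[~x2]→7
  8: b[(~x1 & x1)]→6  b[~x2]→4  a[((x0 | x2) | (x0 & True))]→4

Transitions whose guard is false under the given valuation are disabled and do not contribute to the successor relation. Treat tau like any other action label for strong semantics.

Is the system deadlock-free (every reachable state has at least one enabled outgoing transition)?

Answer: DEADLOCK-FREE

Working:
Reach set: {0,3,4,6,8}
  0: a→8  [1 exit(s)]
  3: a→6  [1 exit(s)]
  4: a→3  b→8  tau→8  [3 exit(s)]
  6: tau→3  [1 exit(s)]
  8: a→4  [1 exit(s)]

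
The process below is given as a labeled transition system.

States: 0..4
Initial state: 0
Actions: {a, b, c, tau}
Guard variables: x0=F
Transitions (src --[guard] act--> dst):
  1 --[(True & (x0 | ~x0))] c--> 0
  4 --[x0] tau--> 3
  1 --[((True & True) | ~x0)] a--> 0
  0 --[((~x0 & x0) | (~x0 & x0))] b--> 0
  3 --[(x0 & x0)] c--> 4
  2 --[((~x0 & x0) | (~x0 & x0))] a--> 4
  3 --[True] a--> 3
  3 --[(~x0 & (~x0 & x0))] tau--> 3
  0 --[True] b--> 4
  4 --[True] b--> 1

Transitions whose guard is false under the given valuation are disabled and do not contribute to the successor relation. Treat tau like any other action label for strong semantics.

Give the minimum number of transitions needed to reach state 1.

Breadth-first toward 1:
  L0 = {0}
  L1 = {4}
  L2 = {1}
depth(1)=2, e.g. b·b

Answer: 2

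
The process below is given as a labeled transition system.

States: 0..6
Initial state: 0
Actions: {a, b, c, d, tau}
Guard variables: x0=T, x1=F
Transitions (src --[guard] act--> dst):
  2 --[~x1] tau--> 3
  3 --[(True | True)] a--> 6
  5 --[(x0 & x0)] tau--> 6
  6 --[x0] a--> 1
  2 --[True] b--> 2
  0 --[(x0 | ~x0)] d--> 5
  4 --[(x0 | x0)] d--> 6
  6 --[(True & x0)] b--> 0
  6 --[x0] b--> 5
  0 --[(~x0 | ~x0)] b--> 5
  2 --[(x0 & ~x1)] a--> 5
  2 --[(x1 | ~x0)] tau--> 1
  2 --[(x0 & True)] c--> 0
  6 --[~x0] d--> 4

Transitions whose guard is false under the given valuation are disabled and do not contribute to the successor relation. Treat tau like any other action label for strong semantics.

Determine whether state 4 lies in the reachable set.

Answer: UNREACHABLE

Working:
After dropping false guards: 11 live edges.
L0 = {0}
L1 = {5}  total {0,5}
L2 = {6}  total {0,5,6}
L3 = {1}  total {0,1,5,6}
Reachable = {0,1,5,6}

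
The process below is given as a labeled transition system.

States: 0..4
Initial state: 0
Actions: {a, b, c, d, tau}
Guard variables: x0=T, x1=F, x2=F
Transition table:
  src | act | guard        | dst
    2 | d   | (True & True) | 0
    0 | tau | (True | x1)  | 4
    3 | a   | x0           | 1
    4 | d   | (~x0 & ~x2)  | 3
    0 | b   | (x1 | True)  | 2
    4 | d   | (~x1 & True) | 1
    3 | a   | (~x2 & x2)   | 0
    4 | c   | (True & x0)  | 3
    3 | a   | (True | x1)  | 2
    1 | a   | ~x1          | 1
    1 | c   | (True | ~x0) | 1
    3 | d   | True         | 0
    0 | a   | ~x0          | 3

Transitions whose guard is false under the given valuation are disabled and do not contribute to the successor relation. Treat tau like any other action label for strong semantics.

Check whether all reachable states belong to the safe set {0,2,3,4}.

Answer: INVARIANT VIOLATED at state 1

Trace:
Safe = {0,2,3,4}
Reach set: {0,1,2,3,4}
  0: ✓
  1: ✗ unsafe
  2: ✓
  3: ✓
  4: ✓
counterexample path to 1: tau·d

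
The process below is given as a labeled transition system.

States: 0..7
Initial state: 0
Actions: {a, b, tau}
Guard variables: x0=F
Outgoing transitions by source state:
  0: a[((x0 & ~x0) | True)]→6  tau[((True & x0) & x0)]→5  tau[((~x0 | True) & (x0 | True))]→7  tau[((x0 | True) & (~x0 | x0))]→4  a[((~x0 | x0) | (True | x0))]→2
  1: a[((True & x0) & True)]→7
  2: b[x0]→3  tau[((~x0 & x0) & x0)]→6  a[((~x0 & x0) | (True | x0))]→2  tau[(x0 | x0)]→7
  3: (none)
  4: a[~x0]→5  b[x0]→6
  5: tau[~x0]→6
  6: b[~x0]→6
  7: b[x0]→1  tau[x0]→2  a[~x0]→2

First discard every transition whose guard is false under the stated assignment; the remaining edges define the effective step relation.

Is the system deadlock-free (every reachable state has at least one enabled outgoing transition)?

Answer: DEADLOCK-FREE

Analysis:
Reachable = {0,2,4,5,6,7}
  0: a→2  a→6  tau→4  tau→7  [4 out]
  2: a→2  [1 out]
  4: a→5  [1 out]
  5: tau→6  [1 out]
  6: b→6  [1 out]
  7: a→2  [1 out]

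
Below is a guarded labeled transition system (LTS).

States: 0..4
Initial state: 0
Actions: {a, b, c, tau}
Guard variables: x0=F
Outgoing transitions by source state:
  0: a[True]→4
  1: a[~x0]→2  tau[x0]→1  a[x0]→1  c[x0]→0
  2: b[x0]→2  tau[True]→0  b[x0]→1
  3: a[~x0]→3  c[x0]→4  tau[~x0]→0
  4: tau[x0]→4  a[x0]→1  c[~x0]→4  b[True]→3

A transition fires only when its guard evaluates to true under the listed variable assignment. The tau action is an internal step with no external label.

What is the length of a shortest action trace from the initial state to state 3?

BFS to 3:
  depth 0: {0}
  depth 1: {4}
  depth 2: {3}
depth(3)=2, e.g. a·b

Answer: 2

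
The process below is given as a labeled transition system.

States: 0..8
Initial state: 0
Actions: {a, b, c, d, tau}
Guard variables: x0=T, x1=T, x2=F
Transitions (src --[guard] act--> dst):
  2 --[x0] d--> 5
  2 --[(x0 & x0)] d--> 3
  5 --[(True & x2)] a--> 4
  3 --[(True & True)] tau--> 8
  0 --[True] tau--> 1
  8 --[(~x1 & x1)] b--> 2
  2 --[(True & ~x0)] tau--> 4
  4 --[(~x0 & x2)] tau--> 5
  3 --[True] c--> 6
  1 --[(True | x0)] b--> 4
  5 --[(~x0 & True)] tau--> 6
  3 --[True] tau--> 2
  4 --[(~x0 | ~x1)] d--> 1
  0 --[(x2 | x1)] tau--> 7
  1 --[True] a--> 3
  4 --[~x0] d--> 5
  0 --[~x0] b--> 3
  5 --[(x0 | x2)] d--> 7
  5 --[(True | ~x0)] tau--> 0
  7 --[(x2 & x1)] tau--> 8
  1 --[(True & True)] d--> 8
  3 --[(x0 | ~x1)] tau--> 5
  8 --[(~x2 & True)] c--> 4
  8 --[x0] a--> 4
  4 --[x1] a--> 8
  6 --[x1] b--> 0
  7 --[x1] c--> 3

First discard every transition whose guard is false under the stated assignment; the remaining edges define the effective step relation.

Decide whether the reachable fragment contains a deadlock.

R = {0,1,2,3,4,5,6,7,8}
  0: tau→1  tau→7  [2 out]
  1: a→3  b→4  d→8  [3 out]
  2: d→3  d→5  [2 out]
  3: c→6  tau→2  tau→5  tau→8  [4 out]
  4: a→8  [1 out]
  5: d→7  tau→0  [2 out]
  6: b→0  [1 out]
  7: c→3  [1 out]
  8: a→4  c→4  [2 out]

Answer: DEADLOCK-FREE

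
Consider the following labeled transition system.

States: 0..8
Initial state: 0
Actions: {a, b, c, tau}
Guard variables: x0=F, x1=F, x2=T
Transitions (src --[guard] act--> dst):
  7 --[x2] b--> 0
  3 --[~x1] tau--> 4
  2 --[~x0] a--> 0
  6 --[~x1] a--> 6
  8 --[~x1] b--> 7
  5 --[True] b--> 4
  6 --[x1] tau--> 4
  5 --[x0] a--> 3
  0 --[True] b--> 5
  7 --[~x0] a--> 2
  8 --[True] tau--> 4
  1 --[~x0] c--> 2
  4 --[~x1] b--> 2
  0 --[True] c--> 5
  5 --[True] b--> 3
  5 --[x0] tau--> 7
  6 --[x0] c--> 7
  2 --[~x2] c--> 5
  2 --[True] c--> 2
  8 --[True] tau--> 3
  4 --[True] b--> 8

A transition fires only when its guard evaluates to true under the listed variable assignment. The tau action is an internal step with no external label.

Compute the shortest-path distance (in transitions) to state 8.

Breadth-first toward 8:
  Layer 0: {0}
  Layer 1: {5}
  Layer 2: {3,4}
  Layer 3: {2,8}
depth(8)=3, e.g. b·b·b

Answer: 3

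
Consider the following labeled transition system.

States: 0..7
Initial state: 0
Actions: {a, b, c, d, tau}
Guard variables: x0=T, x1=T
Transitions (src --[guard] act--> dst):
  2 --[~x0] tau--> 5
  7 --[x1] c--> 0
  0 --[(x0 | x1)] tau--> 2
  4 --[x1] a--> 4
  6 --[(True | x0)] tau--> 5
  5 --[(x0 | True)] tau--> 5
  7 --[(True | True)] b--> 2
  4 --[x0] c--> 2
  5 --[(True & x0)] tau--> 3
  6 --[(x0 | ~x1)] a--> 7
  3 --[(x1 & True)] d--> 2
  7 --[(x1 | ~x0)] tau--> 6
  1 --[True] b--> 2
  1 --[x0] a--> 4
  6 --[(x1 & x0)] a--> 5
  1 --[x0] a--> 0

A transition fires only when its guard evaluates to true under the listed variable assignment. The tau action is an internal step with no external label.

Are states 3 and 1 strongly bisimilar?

Compute ~ classes (split until stable):
  round 0: {{0,1,2,3,4,5,6,7}}
  round 1: {{0,5},{1},{2},{3},{4},{6},{7}}
  round 2: {{0},{1},{2},{3},{4},{5},{6},{7}}
Fixed point at round 3; 8 class(es).
3∈{3}, 1∈{1}

Answer: NOT BISIMILAR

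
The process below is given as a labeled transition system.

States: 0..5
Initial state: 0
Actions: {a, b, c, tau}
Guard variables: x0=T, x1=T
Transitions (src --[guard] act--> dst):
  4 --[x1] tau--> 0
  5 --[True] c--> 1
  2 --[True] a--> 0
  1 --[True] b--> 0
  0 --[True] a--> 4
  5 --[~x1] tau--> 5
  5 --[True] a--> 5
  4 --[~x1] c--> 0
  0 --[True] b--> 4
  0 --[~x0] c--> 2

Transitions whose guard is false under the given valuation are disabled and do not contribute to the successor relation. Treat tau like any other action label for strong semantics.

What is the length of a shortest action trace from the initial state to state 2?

Answer: UNREACHABLE

Analysis:
Breadth-first toward 2:
  L0 = {0}
  L1 = {4}
2 never appears.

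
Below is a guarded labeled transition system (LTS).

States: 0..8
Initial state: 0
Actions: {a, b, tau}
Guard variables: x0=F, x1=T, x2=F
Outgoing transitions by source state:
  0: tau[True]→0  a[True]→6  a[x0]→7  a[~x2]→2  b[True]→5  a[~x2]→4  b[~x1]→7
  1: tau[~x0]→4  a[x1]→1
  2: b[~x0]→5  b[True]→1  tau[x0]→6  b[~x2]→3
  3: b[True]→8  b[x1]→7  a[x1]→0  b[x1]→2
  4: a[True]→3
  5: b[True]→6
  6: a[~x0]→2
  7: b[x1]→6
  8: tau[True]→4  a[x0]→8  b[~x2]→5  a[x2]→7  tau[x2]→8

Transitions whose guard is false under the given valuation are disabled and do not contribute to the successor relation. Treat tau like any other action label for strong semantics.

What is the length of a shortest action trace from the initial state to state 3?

Answer: 2

Working:
Layered search for 3:
  depth 0: {0}
  depth 1: {2,4,5,6}
  depth 2: {1,3}
3 enters at depth 2; path a·b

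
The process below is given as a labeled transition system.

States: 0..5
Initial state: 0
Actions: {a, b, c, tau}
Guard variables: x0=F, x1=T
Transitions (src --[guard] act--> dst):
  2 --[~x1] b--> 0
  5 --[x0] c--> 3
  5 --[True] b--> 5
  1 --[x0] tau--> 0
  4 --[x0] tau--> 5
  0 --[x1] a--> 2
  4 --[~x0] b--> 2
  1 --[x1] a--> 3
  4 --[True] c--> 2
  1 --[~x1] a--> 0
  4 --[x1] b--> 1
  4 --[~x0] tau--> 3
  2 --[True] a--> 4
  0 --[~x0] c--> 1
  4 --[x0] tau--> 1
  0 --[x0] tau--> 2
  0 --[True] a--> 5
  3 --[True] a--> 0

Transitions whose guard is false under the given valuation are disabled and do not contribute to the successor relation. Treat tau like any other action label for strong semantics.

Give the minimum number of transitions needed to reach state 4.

Layered search for 4:
  depth 0: {0}
  depth 1: {1,2,5}
  depth 2: {3,4}
depth(4)=2, e.g. a·a

Answer: 2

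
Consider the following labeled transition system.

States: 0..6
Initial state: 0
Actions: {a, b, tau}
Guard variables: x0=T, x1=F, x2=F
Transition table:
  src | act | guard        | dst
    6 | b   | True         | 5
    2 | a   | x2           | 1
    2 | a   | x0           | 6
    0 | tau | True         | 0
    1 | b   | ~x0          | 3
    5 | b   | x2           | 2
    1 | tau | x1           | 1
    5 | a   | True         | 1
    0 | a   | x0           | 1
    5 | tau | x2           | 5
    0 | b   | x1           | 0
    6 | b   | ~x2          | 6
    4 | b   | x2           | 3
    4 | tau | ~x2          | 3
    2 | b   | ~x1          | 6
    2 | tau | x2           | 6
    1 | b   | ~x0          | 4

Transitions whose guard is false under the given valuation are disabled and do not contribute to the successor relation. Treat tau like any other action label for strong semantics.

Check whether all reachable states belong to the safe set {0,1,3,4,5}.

Inv-set: {0,1,3,4,5}
Reachable = {0,1}
  0: ok
  1: ok

Answer: INVARIANT HOLDS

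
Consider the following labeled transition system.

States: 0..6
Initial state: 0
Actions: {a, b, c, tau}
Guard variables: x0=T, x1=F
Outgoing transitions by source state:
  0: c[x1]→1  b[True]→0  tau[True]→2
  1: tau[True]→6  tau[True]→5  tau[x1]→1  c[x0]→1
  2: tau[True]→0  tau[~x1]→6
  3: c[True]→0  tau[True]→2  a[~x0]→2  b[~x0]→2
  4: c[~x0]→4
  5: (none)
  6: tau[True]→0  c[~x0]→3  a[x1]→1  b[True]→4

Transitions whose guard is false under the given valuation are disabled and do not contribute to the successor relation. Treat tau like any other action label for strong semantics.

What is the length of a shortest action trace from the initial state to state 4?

Answer: 3

Analysis:
Layered search for 4:
  Layer 0: {0}
  Layer 1: {2}
  Layer 2: {6}
  Layer 3: {4}
first hit 4 at d=3 via tau·tau·b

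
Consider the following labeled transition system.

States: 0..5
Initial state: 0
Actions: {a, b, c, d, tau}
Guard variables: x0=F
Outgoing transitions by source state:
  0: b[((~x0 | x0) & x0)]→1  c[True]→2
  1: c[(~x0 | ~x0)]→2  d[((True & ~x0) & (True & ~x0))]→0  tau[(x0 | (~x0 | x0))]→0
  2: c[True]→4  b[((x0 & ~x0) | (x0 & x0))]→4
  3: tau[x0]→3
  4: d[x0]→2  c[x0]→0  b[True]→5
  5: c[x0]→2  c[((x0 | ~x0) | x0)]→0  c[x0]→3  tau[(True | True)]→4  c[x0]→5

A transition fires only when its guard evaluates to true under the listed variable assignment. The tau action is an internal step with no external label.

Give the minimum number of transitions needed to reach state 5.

Layered search for 5:
  depth 0: {0}
  depth 1: {2}
  depth 2: {4}
  depth 3: {5}
5 enters at depth 3; path c·c·b

Answer: 3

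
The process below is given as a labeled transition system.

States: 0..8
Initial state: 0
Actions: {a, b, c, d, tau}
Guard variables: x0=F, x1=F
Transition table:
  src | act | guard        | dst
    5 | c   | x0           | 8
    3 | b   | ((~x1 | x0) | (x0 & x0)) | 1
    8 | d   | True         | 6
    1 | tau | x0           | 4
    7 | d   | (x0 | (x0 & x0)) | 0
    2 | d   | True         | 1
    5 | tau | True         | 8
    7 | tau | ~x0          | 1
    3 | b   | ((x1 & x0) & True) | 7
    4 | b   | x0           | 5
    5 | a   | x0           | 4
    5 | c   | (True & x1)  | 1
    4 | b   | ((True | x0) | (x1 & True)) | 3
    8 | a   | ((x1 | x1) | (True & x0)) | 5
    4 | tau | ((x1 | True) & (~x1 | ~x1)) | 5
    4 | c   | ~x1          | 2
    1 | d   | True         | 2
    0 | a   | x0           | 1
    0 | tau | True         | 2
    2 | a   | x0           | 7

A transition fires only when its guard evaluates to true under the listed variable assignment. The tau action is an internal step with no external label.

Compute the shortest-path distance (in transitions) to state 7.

Answer: UNREACHABLE

Analysis:
BFS to 7:
  L0 = {0}
  L1 = {2}
  L2 = {1}
7 never appears.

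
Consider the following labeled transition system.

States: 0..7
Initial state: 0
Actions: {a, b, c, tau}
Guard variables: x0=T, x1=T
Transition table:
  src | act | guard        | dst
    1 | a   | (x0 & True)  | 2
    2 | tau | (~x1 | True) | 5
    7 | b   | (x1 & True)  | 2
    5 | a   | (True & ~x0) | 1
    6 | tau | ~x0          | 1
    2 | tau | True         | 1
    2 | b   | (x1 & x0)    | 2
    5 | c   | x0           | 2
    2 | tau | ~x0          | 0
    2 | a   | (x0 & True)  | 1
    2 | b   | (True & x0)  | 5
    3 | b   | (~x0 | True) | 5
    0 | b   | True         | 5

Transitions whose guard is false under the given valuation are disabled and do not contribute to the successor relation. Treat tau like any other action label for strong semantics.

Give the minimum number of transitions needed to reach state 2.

BFS to 2:
  Layer 0: {0}
  Layer 1: {5}
  Layer 2: {2}
first hit 2 at d=2 via b·c

Answer: 2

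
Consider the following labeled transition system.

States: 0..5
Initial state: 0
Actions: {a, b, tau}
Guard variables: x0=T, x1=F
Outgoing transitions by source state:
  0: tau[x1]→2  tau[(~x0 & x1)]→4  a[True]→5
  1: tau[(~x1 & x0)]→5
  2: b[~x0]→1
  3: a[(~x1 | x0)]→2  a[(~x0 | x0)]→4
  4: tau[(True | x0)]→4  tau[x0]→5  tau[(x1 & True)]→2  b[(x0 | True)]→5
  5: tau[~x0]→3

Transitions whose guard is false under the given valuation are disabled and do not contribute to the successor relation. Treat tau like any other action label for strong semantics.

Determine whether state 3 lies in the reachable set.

Answer: UNREACHABLE

Trace:
Guard filter leaves 7 enabled edge(s).
L0 = {0}
L1 = {5}  cumulative {0,5}
Reachable = {0,5}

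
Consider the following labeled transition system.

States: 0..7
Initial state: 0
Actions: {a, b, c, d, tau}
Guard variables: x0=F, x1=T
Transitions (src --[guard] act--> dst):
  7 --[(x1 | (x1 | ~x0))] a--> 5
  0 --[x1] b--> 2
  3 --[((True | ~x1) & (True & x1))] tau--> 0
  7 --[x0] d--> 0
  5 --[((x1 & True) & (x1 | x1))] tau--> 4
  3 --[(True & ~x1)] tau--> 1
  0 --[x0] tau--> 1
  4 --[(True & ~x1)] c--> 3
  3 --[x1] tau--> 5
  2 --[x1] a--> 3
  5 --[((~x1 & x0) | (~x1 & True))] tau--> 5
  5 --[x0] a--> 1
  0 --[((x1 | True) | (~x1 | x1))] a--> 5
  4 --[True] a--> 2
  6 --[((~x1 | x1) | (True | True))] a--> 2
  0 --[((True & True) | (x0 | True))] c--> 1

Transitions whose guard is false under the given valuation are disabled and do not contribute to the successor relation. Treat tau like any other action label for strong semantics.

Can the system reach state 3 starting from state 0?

Answer: REACHABLE

Working:
10 transition(s) survive guard evaluation.
depth 0: {0}
depth 1: {1,2,5}  now seen {0,1,2,5}
depth 2: {3,4}  now seen {0,1,2,3,4,5}
R = {0,1,2,3,4,5}
witness 3: b·a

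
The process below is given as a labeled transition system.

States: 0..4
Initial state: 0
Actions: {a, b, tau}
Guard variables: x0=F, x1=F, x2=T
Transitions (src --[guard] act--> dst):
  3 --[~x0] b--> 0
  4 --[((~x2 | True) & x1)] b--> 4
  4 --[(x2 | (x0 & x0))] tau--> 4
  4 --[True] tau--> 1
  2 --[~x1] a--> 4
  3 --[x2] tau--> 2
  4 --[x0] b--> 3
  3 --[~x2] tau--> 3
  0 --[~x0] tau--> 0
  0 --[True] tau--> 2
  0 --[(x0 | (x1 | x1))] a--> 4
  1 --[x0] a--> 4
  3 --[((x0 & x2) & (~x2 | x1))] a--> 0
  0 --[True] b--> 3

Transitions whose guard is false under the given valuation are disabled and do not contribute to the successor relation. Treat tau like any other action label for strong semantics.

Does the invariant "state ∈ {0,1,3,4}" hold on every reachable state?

Allowed set {0,1,3,4}
R = {0,1,2,3,4}
  0: ✓
  1: ✓
  2: ✗ unsafe
  3: ✓
  4: ✓
witness against invariant: tau → 2

Answer: INVARIANT VIOLATED at state 2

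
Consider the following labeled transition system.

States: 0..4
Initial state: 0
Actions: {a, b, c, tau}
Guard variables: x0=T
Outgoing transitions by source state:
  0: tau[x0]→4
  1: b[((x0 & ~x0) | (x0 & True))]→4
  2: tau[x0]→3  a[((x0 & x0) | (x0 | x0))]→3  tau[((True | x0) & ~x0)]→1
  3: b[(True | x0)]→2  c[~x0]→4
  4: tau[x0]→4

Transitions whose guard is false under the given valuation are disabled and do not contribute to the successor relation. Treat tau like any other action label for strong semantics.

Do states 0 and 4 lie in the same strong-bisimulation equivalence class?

Refine partition for ~:
  π0 = {{0,1,2,3,4}}
  π1 = {{0,4},{1,3},{2}}
  π2 = {{0,4},{1},{2},{3}}
4 equivalence class(es) (converged in 3)
0∈{0,4}, 4∈{0,4}

Answer: BISIMILAR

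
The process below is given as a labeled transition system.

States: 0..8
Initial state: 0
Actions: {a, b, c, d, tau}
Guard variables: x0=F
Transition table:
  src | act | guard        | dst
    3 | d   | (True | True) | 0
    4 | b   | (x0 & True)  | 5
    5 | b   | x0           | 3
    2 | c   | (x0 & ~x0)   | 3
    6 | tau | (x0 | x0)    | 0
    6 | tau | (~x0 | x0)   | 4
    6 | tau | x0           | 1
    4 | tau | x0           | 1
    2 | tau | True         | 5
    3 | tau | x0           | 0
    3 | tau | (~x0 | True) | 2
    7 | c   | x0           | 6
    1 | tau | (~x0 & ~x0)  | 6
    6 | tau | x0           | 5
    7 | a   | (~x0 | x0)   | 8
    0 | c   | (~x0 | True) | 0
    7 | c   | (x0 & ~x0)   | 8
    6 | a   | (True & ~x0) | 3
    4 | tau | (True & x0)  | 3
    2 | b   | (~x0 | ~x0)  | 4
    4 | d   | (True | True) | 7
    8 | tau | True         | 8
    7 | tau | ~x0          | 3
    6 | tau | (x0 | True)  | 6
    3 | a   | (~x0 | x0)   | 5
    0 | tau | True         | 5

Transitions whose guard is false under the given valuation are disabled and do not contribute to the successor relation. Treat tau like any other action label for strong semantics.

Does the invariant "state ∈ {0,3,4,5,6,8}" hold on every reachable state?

Answer: INVARIANT HOLDS

Trace:
Allowed set {0,3,4,5,6,8}
Reachable = {0,5}
  0: safe
  5: safe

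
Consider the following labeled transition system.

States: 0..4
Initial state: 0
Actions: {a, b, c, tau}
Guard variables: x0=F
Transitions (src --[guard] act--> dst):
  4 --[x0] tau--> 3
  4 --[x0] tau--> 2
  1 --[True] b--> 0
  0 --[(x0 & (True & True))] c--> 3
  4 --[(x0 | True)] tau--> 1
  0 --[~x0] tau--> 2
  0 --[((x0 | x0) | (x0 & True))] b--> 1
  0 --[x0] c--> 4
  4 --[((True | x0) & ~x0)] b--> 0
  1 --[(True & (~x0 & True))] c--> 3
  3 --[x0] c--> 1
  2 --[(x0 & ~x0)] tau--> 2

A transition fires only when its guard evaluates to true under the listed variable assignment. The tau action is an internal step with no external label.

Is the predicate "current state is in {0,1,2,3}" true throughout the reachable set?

Answer: INVARIANT HOLDS

Analysis:
Inv-set: {0,1,2,3}
R = {0,2}
  0: safe
  2: safe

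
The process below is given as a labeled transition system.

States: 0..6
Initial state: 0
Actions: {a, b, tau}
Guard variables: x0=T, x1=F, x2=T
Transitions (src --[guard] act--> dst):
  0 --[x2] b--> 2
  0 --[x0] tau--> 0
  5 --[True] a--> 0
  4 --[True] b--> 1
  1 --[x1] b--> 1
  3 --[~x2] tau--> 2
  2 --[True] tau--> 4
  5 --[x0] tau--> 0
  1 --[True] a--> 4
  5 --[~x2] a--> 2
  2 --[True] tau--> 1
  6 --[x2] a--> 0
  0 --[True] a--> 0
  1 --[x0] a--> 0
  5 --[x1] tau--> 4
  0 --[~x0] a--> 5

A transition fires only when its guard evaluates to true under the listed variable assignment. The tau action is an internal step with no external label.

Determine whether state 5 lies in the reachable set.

After dropping false guards: 11 live edges.
Layer 0: {0}
Layer 1: {2}  cumulative {0,2}
Layer 2: {1,4}  cumulative {0,1,2,4}
Reachable = {0,1,2,4}

Answer: UNREACHABLE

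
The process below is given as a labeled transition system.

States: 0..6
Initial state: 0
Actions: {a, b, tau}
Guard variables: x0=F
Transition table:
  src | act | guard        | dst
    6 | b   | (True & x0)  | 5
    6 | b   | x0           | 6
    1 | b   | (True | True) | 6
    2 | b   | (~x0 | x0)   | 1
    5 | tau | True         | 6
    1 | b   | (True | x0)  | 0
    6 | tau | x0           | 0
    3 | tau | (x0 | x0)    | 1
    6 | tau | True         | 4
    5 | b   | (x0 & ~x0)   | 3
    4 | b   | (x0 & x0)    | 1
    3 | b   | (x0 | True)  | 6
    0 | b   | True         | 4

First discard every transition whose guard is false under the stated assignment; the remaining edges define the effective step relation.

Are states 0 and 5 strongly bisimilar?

Refine partition for ~:
  P[0] = {{0,1,2,3,4,5,6}}
  P[1] = {{0,1,2,3},{4},{5,6}}
  P[2] = {{0},{1},{2},{3},{4},{5},{6}}
7 equivalence class(es) (converged in 3)
[0]={0}  [5]={5}

Answer: NOT BISIMILAR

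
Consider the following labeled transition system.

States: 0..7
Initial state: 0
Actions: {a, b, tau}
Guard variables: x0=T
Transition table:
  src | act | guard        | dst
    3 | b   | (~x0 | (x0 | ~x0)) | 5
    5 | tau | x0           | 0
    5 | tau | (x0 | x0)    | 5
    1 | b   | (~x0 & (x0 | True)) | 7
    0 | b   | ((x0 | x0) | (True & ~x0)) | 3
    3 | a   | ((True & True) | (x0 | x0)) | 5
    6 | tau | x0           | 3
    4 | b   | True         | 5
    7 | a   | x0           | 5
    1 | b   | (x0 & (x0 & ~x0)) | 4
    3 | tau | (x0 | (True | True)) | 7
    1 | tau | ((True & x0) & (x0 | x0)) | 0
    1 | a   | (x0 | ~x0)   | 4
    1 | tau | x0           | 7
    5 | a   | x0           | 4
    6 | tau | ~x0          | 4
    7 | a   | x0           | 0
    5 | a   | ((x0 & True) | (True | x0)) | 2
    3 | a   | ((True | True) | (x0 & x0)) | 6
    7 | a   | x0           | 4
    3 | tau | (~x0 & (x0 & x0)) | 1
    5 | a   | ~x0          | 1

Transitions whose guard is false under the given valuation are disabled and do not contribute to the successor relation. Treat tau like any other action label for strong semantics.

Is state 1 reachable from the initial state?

Answer: UNREACHABLE

Working:
17 transition(s) survive guard evaluation.
L0 = {0}
L1 = {3}  total {0,3}
L2 = {5,6,7}  total {0,3,5,6,7}
L3 = {2,4}  total {0,2,3,4,5,6,7}
R = {0,2,3,4,5,6,7}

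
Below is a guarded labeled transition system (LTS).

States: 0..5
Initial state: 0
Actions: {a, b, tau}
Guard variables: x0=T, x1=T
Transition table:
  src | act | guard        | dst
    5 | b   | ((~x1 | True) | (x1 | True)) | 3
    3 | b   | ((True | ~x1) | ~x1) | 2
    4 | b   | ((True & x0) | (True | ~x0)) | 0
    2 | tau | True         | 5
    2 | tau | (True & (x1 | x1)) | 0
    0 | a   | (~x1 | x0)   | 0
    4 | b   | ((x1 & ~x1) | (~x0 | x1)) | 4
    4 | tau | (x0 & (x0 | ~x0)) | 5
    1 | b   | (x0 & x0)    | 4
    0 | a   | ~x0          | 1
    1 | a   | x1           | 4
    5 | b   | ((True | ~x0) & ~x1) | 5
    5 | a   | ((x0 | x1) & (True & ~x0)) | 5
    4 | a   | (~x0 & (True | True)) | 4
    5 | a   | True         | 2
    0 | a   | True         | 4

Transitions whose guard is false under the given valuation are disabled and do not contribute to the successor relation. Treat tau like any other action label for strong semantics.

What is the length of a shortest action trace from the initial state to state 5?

Answer: 2

Trace:
BFS to 5:
  Layer 0: {0}
  Layer 1: {4}
  Layer 2: {5}
first hit 5 at d=2 via a·tau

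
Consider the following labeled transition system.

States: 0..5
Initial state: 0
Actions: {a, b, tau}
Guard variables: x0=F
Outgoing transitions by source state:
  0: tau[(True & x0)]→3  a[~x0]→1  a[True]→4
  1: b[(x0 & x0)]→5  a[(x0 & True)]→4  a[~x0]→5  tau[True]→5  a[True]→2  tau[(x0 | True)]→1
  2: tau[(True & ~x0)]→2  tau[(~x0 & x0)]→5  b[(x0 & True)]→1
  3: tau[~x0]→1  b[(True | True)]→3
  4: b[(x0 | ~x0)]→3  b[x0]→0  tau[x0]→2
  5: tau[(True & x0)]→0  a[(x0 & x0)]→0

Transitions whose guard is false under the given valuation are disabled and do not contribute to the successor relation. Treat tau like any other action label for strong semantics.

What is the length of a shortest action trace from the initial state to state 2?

Breadth-first toward 2:
  depth 0: {0}
  depth 1: {1,4}
  depth 2: {2,3,5}
2 enters at depth 2; path a·a

Answer: 2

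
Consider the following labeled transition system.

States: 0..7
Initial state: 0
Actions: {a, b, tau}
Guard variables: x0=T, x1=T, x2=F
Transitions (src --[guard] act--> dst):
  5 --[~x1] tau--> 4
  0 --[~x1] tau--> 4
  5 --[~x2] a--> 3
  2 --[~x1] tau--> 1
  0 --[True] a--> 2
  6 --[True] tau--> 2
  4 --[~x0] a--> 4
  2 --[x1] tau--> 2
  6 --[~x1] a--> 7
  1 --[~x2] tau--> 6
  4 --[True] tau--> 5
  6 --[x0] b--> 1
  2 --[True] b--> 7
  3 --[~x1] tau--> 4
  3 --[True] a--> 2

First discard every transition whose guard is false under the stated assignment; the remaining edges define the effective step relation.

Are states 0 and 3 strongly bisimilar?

Refine partition for ~:
  π0 = {{0,1,2,3,4,5,6,7}}
  π1 = {{0,3,5},{1,4},{2,6},{7}}
  π2 = {{0,3},{1},{2},{4},{5},{6},{7}}
7 equivalence class(es) (converged in 3)
0∈{0,3}, 3∈{0,3}

Answer: BISIMILAR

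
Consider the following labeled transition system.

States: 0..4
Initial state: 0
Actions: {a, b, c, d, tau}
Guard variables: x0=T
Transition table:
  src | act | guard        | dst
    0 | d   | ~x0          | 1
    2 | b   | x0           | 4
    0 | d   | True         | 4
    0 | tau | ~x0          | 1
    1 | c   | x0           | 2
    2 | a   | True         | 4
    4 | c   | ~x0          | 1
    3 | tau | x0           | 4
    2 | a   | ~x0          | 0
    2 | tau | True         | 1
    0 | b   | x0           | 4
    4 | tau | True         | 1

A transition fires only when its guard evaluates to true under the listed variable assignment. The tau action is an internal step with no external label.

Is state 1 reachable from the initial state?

After dropping false guards: 8 live edges.
L0 = {0}
L1 = {4}  cumulative {0,4}
L2 = {1}  cumulative {0,1,4}
L3 = {2}  cumulative {0,1,2,4}
R = {0,1,2,4}
trace reaching 1: d·tau

Answer: REACHABLE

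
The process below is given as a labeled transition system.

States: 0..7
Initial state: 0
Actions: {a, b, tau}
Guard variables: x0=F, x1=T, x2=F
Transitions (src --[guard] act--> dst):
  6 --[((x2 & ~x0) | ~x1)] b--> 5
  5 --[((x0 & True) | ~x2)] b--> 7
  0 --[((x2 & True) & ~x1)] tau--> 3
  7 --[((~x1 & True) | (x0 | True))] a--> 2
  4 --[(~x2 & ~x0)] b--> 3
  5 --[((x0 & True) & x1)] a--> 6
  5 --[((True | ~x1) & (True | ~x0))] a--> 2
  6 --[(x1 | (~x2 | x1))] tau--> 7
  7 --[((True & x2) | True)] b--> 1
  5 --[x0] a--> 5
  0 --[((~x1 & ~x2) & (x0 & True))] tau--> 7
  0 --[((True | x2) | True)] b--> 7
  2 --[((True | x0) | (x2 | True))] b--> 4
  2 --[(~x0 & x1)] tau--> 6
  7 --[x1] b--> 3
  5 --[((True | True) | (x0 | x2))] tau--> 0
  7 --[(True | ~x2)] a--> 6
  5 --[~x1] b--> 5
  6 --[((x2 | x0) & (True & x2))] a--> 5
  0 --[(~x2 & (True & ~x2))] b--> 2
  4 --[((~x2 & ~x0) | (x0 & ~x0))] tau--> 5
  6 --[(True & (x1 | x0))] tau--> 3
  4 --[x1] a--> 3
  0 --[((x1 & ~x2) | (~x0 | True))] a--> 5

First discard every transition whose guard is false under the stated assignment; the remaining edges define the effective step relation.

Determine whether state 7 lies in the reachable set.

After dropping false guards: 17 live edges.
Layer 0: {0}
Layer 1: {2,5,7}  cumulative {0,2,5,7}
Layer 2: {1,3,4,6}  cumulative {0,1,2,3,4,5,6,7}
Reach set: {0,1,2,3,4,5,6,7}
Path to 7: b

Answer: REACHABLE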